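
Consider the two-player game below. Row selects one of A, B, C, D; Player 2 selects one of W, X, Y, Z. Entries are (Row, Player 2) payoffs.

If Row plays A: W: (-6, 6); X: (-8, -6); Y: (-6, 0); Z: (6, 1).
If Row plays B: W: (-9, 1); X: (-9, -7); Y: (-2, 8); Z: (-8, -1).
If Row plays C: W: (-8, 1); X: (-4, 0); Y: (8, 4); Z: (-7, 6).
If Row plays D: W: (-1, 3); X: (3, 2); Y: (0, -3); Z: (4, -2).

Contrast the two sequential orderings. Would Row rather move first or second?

second

If Row leads: Player 2's best replies are A→W, B→Y, C→Z, D→W; Row's induced payoffs -6, -2, -7, -1; outcome (D, W), payoffs (-1, 3).
If Player 2 leads: Row's best replies are W→D, X→D, Y→C, Z→A; Player 2's induced payoffs 3, 2, 4, 1; outcome (C, Y), payoffs (8, 4).
Row gets -1 moving first and 8 moving second, so Row prefers to move second.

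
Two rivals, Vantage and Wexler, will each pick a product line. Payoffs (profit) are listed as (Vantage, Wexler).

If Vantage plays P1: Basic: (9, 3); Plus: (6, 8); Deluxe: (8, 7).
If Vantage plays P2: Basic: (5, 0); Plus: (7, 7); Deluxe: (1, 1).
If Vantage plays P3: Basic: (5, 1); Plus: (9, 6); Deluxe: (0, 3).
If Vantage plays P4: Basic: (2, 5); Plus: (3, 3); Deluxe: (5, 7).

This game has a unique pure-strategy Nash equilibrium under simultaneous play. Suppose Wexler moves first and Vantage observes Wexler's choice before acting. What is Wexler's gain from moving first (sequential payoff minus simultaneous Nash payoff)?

Work backward from Vantage's decision.
- Basic: Vantage compares 9, 5, 5, 2 and picks P1; Wexler would get 3.
- Plus: Vantage compares 6, 7, 9, 3 and picks P3; Wexler would get 6.
- Deluxe: Vantage compares 8, 1, 0, 5 and picks P1; Wexler would get 7.
Among 3, 6, 7, the best is 7 at Deluxe. Subgame-perfect outcome: (P1, Deluxe) with payoffs (8, 7).
Under simultaneous play:
Vantage's best replies: Basic→P1; Plus→P3; Deluxe→P1.
Wexler's best replies: P1→Plus; P2→Plus; P3→Plus; P4→Deluxe.
Only (P3, Plus) has each player best-responding; Nash payoffs (9, 6).
Wexler's commitment gain: 7 − 6 = 1.

1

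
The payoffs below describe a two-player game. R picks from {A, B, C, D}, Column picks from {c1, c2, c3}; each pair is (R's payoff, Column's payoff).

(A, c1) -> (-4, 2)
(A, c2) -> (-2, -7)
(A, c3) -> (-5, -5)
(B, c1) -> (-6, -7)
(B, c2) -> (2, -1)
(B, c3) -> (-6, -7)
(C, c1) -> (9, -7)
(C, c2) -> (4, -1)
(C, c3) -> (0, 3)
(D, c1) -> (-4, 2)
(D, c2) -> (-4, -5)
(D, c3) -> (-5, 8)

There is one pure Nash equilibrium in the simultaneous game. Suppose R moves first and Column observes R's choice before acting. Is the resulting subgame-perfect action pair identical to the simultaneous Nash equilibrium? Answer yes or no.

Backward induction with R moving first.
- A: BR = c1, leader payoff -4.
- B: BR = c2, leader payoff 2.
- C: BR = c3, leader payoff 0.
- D: BR = c3, leader payoff -5.
R's induced payoffs are -4, 2, 0, -5, so R commits to B. Subgame-perfect outcome: (B, c2) with payoffs (2, -1).
Under simultaneous play:
R's best replies: c1→C; c2→C; c3→C.
Column's best replies: A→c1; B→c2; C→c3; D→c3.
Only (C, c3) has each player best-responding; Nash payoffs (0, 3).
Sequential outcome (B, c2) differs from the Nash profile (C, c3).

no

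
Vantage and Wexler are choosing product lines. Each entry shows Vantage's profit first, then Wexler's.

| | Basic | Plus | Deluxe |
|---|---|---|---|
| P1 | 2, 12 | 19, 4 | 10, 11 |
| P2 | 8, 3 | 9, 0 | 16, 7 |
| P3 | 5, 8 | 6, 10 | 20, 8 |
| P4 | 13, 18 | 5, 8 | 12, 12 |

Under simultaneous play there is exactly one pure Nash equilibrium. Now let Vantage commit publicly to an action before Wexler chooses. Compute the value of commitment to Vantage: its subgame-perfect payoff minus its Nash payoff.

3

Wexler best-responds to each possible Vantage move:
- P1 → Wexler plays Basic (best of 12, 4, 11); Vantage gets 2.
- P2 → Wexler plays Deluxe (best of 3, 0, 7); Vantage gets 16.
- P3 → Wexler plays Plus (best of 8, 10, 8); Vantage gets 6.
- P4 → Wexler plays Basic (best of 18, 8, 12); Vantage gets 13.
Among 2, 16, 6, 13, the best is 16 at P2. Subgame-perfect outcome: (P2, Deluxe) with payoffs (16, 7).
For the simultaneous game, intersect best replies.
Vantage's best replies: Basic→P4; Plus→P1; Deluxe→P3.
Wexler's best replies: P1→Basic; P2→Deluxe; P3→Plus; P4→Basic.
Only (P4, Basic) has each player best-responding; Nash payoffs (13, 18).
Vantage's commitment gain: 16 − 13 = 3.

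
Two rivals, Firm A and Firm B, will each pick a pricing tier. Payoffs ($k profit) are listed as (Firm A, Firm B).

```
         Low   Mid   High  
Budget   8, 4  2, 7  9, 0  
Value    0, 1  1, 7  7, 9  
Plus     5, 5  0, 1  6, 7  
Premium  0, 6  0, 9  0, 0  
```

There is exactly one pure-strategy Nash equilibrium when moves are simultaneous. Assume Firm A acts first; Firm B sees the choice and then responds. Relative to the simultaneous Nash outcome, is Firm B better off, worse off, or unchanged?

better off

Firm B best-responds to each possible Firm A move:
- Budget: BR = Mid, leader payoff 2.
- Value: BR = High, leader payoff 7.
- Plus: BR = High, leader payoff 6.
- Premium: BR = Mid, leader payoff 0.
Maximizing over 2, 7, 6, 0, Firm A chooses Value. Subgame-perfect outcome: (Value, High) with payoffs (7, 9).
Now find the simultaneous Nash equilibrium.
Firm A's best replies: Low→Budget; Mid→Budget; High→Budget.
Firm B's best replies: Budget→Mid; Value→High; Plus→High; Premium→Mid.
The unique mutual best reply is (Budget, Mid), giving (2, 7).
Firm B earns 9 sequentially versus 7 at the Nash outcome: better off.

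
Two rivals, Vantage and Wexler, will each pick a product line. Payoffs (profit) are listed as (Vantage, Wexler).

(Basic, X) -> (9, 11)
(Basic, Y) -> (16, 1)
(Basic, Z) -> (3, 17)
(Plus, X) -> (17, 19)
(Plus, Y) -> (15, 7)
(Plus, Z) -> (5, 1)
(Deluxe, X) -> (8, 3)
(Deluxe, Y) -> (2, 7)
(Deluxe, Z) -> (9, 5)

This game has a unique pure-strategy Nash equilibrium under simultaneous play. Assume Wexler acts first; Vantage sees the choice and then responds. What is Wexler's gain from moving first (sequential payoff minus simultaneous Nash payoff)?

0

Work backward from Vantage's decision.
- X: Vantage compares 9, 17, 8 and picks Plus; Wexler would get 19.
- Y: Vantage compares 16, 15, 2 and picks Basic; Wexler would get 1.
- Z: Vantage compares 3, 5, 9 and picks Deluxe; Wexler would get 5.
Among 19, 1, 5, the best is 19 at X. Subgame-perfect outcome: (Plus, X) with payoffs (17, 19).
For the simultaneous game, intersect best replies.
Vantage's best replies: X→Plus; Y→Basic; Z→Deluxe.
Wexler's best replies: Basic→Z; Plus→X; Deluxe→Y.
The unique mutual best reply is (Plus, X), giving (17, 19).
Wexler's commitment gain: 19 − 19 = 0.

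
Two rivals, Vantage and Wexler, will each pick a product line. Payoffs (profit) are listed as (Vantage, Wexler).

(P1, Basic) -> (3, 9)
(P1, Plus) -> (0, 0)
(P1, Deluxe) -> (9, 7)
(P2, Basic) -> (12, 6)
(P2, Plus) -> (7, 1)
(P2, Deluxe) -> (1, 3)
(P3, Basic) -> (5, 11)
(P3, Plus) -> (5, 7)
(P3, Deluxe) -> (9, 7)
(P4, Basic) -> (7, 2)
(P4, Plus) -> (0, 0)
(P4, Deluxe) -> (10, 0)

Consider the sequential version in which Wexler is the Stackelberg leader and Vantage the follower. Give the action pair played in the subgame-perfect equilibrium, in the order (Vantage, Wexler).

Backward induction with Wexler moving first.
- Basic: BR = P2, leader payoff 6.
- Plus: BR = P2, leader payoff 1.
- Deluxe: BR = P4, leader payoff 0.
Wexler's induced payoffs are 6, 1, 0, so Wexler commits to Basic. Subgame-perfect outcome: (P2, Basic) with payoffs (12, 6).

(P2, Basic)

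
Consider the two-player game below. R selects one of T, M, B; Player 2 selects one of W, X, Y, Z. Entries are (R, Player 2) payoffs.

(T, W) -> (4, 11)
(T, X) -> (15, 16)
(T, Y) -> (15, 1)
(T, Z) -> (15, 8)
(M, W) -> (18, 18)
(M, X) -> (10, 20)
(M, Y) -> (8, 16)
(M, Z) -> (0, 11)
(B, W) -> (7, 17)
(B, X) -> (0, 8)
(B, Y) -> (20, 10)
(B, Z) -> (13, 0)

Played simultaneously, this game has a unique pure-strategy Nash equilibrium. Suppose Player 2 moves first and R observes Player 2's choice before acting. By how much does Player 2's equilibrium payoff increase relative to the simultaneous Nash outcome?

R best-responds to each possible Player 2 move:
- W → R plays M (best of 4, 18, 7); Player 2 gets 18.
- X → R plays T (best of 15, 10, 0); Player 2 gets 16.
- Y → R plays B (best of 15, 8, 20); Player 2 gets 10.
- Z → R plays T (best of 15, 0, 13); Player 2 gets 8.
Player 2's induced payoffs are 18, 16, 10, 8, so Player 2 commits to W. Subgame-perfect outcome: (M, W) with payoffs (18, 18).
For the simultaneous game, intersect best replies.
R's best replies: W→M; X→T; Y→B; Z→T.
Player 2's best replies: T→X; M→X; B→W.
The unique mutual best reply is (T, X), giving (15, 16).
Player 2's commitment gain: 18 − 16 = 2.

2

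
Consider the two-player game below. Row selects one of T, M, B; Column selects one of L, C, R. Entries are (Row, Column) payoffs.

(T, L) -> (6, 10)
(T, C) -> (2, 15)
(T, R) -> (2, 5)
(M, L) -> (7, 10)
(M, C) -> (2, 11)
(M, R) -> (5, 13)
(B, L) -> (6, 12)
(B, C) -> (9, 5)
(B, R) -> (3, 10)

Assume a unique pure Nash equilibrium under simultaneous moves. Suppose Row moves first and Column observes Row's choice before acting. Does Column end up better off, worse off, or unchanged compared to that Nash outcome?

worse off

Solve by backward induction (Row leads).
- T: Column compares 10, 15, 5 and picks C; Row would get 2.
- M: Column compares 10, 11, 13 and picks R; Row would get 5.
- B: Column compares 12, 5, 10 and picks L; Row would get 6.
Row's induced payoffs are 2, 5, 6, so Row commits to B. Subgame-perfect outcome: (B, L) with payoffs (6, 12).
Under simultaneous play:
Row's best replies: L→M; C→B; R→M.
Column's best replies: T→C; M→R; B→L.
Only (M, R) has each player best-responding; Nash payoffs (5, 13).
Column earns 12 sequentially versus 13 at the Nash outcome: worse off.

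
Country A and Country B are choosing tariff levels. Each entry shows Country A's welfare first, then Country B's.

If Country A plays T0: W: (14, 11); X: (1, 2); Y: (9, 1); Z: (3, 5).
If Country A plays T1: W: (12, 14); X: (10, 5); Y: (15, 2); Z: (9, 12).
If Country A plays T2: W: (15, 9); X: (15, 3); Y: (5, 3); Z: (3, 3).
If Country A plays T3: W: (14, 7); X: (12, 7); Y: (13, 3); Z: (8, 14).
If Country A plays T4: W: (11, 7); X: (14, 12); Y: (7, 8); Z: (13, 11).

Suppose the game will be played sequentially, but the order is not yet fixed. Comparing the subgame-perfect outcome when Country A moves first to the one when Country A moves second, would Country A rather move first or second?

first

If Country A leads: Country B's best replies are T0→W, T1→W, T2→W, T3→Z, T4→X; Country A's induced payoffs 14, 12, 15, 8, 14; outcome (T2, W), payoffs (15, 9).
If Country B leads: Country A's best replies are W→T2, X→T2, Y→T1, Z→T4; Country B's induced payoffs 9, 3, 2, 11; outcome (T4, Z), payoffs (13, 11).
Country A gets 15 moving first and 13 moving second, so Country A prefers to move first.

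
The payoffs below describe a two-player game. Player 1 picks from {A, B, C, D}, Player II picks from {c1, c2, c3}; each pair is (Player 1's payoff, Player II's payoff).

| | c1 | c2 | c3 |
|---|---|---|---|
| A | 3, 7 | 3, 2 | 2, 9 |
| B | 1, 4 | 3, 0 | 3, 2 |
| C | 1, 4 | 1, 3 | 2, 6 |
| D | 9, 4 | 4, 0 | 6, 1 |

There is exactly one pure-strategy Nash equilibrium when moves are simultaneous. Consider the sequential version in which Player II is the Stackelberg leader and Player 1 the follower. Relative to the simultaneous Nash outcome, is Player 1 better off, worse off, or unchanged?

unchanged

Solve by backward induction (Player II leads).
- c1: Player 1 compares 3, 1, 1, 9 and picks D; Player II would get 4.
- c2: Player 1 compares 3, 3, 1, 4 and picks D; Player II would get 0.
- c3: Player 1 compares 2, 3, 2, 6 and picks D; Player II would get 1.
Player II's induced payoffs are 4, 0, 1, so Player II commits to c1. Subgame-perfect outcome: (D, c1) with payoffs (9, 4).
Under simultaneous play:
Player 1's best replies: c1→D; c2→D; c3→D.
Player II's best replies: A→c3; B→c1; C→c3; D→c1.
Only (D, c1) has each player best-responding; Nash payoffs (9, 4).
Player 1 earns 9 sequentially versus 9 at the Nash outcome: unchanged.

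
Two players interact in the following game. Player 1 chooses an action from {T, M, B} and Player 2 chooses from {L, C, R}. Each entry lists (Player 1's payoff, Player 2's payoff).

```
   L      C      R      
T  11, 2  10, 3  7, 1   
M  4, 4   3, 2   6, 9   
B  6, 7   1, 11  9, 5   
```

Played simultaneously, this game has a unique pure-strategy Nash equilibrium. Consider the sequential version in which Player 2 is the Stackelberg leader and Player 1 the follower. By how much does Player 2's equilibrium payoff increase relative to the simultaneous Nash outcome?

2

Work backward from Player 1's decision.
- L: BR = T, leader payoff 2.
- C: BR = T, leader payoff 3.
- R: BR = B, leader payoff 5.
Maximizing over 2, 3, 5, Player 2 chooses R. Subgame-perfect outcome: (B, R) with payoffs (9, 5).
For the simultaneous game, intersect best replies.
Player 1's best replies: L→T; C→T; R→B.
Player 2's best replies: T→C; M→R; B→C.
The unique mutual best reply is (T, C), giving (10, 3).
Player 2's commitment gain: 5 − 3 = 2.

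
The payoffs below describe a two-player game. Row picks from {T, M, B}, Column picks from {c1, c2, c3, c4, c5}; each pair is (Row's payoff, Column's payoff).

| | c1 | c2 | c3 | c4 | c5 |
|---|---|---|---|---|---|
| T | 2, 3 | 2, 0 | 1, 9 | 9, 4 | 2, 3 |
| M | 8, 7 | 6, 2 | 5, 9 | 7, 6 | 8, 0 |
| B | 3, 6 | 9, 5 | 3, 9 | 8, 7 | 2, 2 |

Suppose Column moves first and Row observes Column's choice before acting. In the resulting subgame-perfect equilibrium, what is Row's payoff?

Work backward from Row's decision.
- c1 → Row plays M (best of 2, 8, 3); Column gets 7.
- c2 → Row plays B (best of 2, 6, 9); Column gets 5.
- c3 → Row plays M (best of 1, 5, 3); Column gets 9.
- c4 → Row plays T (best of 9, 7, 8); Column gets 4.
- c5 → Row plays M (best of 2, 8, 2); Column gets 0.
Column's induced payoffs are 7, 5, 9, 4, 0, so Column commits to c3. Subgame-perfect outcome: (M, c3) with payoffs (5, 9).

5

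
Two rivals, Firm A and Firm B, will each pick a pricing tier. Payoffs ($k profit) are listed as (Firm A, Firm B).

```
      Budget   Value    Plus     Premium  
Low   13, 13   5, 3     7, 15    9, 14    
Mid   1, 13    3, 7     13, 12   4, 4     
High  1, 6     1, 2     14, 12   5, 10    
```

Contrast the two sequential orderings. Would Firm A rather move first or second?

first

If Firm A leads: Firm B's best replies are Low→Plus, Mid→Budget, High→Plus; Firm A's induced payoffs 7, 1, 14; outcome (High, Plus), payoffs (14, 12).
If Firm B leads: Firm A's best replies are Budget→Low, Value→Low, Plus→High, Premium→Low; Firm B's induced payoffs 13, 3, 12, 14; outcome (Low, Premium), payoffs (9, 14).
Firm A gets 14 moving first and 9 moving second, so Firm A prefers to move first.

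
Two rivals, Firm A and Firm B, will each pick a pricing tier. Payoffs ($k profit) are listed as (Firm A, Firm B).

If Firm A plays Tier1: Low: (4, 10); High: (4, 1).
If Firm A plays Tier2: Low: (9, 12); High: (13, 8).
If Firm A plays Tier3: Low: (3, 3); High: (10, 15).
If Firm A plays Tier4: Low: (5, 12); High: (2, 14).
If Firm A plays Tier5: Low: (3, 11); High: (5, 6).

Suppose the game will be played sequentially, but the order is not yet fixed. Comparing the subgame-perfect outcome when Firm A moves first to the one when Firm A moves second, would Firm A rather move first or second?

first

If Firm A leads: Firm B's best replies are Tier1→Low, Tier2→Low, Tier3→High, Tier4→High, Tier5→Low; Firm A's induced payoffs 4, 9, 10, 2, 3; outcome (Tier3, High), payoffs (10, 15).
If Firm B leads: Firm A's best replies are Low→Tier2, High→Tier2; Firm B's induced payoffs 12, 8; outcome (Tier2, Low), payoffs (9, 12).
Firm A gets 10 moving first and 9 moving second, so Firm A prefers to move first.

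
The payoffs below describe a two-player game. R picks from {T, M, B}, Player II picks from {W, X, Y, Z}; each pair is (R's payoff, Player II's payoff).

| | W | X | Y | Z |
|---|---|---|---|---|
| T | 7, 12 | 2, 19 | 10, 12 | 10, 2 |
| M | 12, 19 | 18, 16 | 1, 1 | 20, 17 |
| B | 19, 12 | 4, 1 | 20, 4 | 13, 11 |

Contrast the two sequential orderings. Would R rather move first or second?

second

If R leads: Player II's best replies are T→X, M→W, B→W; R's induced payoffs 2, 12, 19; outcome (B, W), payoffs (19, 12).
If Player II leads: R's best replies are W→B, X→M, Y→B, Z→M; Player II's induced payoffs 12, 16, 4, 17; outcome (M, Z), payoffs (20, 17).
R gets 19 moving first and 20 moving second, so R prefers to move second.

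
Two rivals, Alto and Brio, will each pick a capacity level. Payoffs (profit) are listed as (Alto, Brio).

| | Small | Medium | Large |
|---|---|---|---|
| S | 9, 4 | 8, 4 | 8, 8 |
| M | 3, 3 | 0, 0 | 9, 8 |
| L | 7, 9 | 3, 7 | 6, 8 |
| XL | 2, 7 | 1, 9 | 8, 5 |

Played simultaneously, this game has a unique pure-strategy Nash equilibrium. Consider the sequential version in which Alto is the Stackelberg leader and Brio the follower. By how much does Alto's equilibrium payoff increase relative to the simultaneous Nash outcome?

Brio best-responds to each possible Alto move:
- S → Brio plays Large (best of 4, 4, 8); Alto gets 8.
- M → Brio plays Large (best of 3, 0, 8); Alto gets 9.
- L → Brio plays Small (best of 9, 7, 8); Alto gets 7.
- XL → Brio plays Medium (best of 7, 9, 5); Alto gets 1.
Maximizing over 8, 9, 7, 1, Alto chooses M. Subgame-perfect outcome: (M, Large) with payoffs (9, 8).
Under simultaneous play:
Alto's best replies: Small→S; Medium→S; Large→M.
Brio's best replies: S→Large; M→Large; L→Small; XL→Medium.
The unique mutual best reply is (M, Large), giving (9, 8).
Alto's commitment gain: 9 − 9 = 0.

0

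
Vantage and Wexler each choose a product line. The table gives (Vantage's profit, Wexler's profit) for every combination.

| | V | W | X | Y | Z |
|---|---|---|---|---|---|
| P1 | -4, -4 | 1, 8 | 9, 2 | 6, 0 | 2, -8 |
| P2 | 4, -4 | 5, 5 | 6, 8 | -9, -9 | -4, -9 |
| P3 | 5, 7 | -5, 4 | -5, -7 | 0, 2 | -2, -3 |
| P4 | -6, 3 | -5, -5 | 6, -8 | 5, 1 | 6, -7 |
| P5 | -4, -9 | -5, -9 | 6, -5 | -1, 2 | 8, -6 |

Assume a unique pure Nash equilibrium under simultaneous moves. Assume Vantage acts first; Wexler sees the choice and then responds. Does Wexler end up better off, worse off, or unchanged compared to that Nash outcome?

better off

Solve by backward induction (Vantage leads).
- P1: BR = W, leader payoff 1.
- P2: BR = X, leader payoff 6.
- P3: BR = V, leader payoff 5.
- P4: BR = V, leader payoff -6.
- P5: BR = Y, leader payoff -1.
Vantage's induced payoffs are 1, 6, 5, -6, -1, so Vantage commits to P2. Subgame-perfect outcome: (P2, X) with payoffs (6, 8).
For the simultaneous game, intersect best replies.
Vantage's best replies: V→P3; W→P2; X→P1; Y→P1; Z→P5.
Wexler's best replies: P1→W; P2→X; P3→V; P4→V; P5→Y.
The unique mutual best reply is (P3, V), giving (5, 7).
Wexler earns 8 sequentially versus 7 at the Nash outcome: better off.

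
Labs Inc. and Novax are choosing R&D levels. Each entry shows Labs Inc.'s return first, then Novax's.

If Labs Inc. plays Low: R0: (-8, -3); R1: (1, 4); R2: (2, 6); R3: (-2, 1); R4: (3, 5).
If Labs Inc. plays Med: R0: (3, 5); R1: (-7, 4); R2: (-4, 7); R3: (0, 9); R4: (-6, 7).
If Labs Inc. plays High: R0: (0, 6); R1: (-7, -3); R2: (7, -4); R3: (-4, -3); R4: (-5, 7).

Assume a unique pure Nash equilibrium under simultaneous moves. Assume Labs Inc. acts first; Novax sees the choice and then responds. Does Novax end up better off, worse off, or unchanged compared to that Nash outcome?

worse off

Backward induction with Labs Inc. moving first.
- Low: BR = R2, leader payoff 2.
- Med: BR = R3, leader payoff 0.
- High: BR = R4, leader payoff -5.
Labs Inc.'s induced payoffs are 2, 0, -5, so Labs Inc. commits to Low. Subgame-perfect outcome: (Low, R2) with payoffs (2, 6).
Under simultaneous play:
Labs Inc.'s best replies: R0→Med; R1→Low; R2→High; R3→Med; R4→Low.
Novax's best replies: Low→R2; Med→R3; High→R4.
The unique mutual best reply is (Med, R3), giving (0, 9).
Novax earns 6 sequentially versus 9 at the Nash outcome: worse off.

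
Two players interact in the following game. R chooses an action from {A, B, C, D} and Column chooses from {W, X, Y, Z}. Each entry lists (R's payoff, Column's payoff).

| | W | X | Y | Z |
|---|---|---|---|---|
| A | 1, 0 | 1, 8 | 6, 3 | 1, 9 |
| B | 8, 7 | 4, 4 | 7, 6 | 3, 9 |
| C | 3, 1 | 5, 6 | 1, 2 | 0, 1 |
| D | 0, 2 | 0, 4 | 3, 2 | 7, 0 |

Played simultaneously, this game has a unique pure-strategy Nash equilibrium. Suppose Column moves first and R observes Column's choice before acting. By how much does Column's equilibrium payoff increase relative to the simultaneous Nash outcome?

1

Solve by backward induction (Column leads).
- W → R plays B (best of 1, 8, 3, 0); Column gets 7.
- X → R plays C (best of 1, 4, 5, 0); Column gets 6.
- Y → R plays B (best of 6, 7, 1, 3); Column gets 6.
- Z → R plays D (best of 1, 3, 0, 7); Column gets 0.
Column's induced payoffs are 7, 6, 6, 0, so Column commits to W. Subgame-perfect outcome: (B, W) with payoffs (8, 7).
For the simultaneous game, intersect best replies.
R's best replies: W→B; X→C; Y→B; Z→D.
Column's best replies: A→Z; B→Z; C→X; D→X.
The unique mutual best reply is (C, X), giving (5, 6).
Column's commitment gain: 7 − 6 = 1.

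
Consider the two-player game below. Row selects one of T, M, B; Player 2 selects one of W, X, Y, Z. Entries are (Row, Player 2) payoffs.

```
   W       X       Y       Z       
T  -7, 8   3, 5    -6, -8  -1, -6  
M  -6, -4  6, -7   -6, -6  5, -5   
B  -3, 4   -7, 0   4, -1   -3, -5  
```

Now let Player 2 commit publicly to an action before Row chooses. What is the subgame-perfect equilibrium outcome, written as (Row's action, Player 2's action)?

Backward induction with Player 2 moving first.
- W → Row plays B (best of -7, -6, -3); Player 2 gets 4.
- X → Row plays M (best of 3, 6, -7); Player 2 gets -7.
- Y → Row plays B (best of -6, -6, 4); Player 2 gets -1.
- Z → Row plays M (best of -1, 5, -3); Player 2 gets -5.
Maximizing over 4, -7, -1, -5, Player 2 chooses W. Subgame-perfect outcome: (B, W) with payoffs (-3, 4).

(B, W)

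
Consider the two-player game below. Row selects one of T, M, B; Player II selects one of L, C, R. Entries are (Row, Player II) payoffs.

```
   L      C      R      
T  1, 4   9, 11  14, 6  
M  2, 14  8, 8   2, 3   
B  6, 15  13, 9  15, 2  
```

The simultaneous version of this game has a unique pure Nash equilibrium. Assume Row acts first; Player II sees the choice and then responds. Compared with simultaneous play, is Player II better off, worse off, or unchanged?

Work backward from Player II's decision.
- T → Player II plays C (best of 4, 11, 6); Row gets 9.
- M → Player II plays L (best of 14, 8, 3); Row gets 2.
- B → Player II plays L (best of 15, 9, 2); Row gets 6.
Maximizing over 9, 2, 6, Row chooses T. Subgame-perfect outcome: (T, C) with payoffs (9, 11).
Under simultaneous play:
Row's best replies: L→B; C→B; R→B.
Player II's best replies: T→C; M→L; B→L.
The unique mutual best reply is (B, L), giving (6, 15).
Player II earns 11 sequentially versus 15 at the Nash outcome: worse off.

worse off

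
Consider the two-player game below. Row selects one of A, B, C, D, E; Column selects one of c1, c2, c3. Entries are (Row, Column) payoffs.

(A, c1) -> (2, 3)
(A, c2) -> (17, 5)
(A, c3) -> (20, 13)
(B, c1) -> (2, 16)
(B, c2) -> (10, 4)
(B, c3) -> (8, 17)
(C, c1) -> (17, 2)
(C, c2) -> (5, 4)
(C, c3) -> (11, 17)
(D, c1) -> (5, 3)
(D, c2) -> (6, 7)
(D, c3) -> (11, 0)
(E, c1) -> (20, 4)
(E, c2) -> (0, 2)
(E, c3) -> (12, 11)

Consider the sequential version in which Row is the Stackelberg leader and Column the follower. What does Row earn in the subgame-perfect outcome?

20

Backward induction with Row moving first.
- A: BR = c3, leader payoff 20.
- B: BR = c3, leader payoff 8.
- C: BR = c3, leader payoff 11.
- D: BR = c2, leader payoff 6.
- E: BR = c3, leader payoff 12.
Maximizing over 20, 8, 11, 6, 12, Row chooses A. Subgame-perfect outcome: (A, c3) with payoffs (20, 13).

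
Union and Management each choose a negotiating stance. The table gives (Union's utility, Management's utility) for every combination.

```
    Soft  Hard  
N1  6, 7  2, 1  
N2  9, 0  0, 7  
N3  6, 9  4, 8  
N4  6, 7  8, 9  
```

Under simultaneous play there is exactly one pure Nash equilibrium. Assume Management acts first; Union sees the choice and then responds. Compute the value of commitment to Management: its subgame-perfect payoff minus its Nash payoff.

0

Solve by backward induction (Management leads).
- Soft → Union plays N2 (best of 6, 9, 6, 6); Management gets 0.
- Hard → Union plays N4 (best of 2, 0, 4, 8); Management gets 9.
Management's induced payoffs are 0, 9, so Management commits to Hard. Subgame-perfect outcome: (N4, Hard) with payoffs (8, 9).
Under simultaneous play:
Union's best replies: Soft→N2; Hard→N4.
Management's best replies: N1→Soft; N2→Hard; N3→Soft; N4→Hard.
Only (N4, Hard) has each player best-responding; Nash payoffs (8, 9).
Management's commitment gain: 9 − 9 = 0.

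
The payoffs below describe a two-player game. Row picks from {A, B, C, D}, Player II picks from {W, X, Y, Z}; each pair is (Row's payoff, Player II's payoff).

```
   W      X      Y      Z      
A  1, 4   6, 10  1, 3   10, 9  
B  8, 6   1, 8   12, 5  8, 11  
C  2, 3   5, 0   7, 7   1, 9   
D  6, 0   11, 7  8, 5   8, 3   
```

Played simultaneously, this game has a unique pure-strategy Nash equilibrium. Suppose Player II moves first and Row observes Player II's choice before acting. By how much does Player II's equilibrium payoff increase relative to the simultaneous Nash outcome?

Solve by backward induction (Player II leads).
- W: Row compares 1, 8, 2, 6 and picks B; Player II would get 6.
- X: Row compares 6, 1, 5, 11 and picks D; Player II would get 7.
- Y: Row compares 1, 12, 7, 8 and picks B; Player II would get 5.
- Z: Row compares 10, 8, 1, 8 and picks A; Player II would get 9.
Player II's induced payoffs are 6, 7, 5, 9, so Player II commits to Z. Subgame-perfect outcome: (A, Z) with payoffs (10, 9).
Now find the simultaneous Nash equilibrium.
Row's best replies: W→B; X→D; Y→B; Z→A.
Player II's best replies: A→X; B→Z; C→Z; D→X.
The unique mutual best reply is (D, X), giving (11, 7).
Player II's commitment gain: 9 − 7 = 2.

2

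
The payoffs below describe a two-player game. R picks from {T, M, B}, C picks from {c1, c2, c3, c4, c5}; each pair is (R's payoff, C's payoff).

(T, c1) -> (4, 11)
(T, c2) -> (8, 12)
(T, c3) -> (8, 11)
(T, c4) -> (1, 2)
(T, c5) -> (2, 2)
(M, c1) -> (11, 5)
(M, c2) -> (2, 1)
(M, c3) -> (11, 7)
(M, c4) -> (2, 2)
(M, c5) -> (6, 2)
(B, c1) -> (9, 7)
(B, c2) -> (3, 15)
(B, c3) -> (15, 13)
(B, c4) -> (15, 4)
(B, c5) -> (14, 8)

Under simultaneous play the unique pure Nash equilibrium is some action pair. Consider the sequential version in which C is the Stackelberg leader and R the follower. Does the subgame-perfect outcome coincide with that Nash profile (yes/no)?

no

Solve by backward induction (C leads).
- c1: BR = M, leader payoff 5.
- c2: BR = T, leader payoff 12.
- c3: BR = B, leader payoff 13.
- c4: BR = B, leader payoff 4.
- c5: BR = B, leader payoff 8.
Among 5, 12, 13, 4, 8, the best is 13 at c3. Subgame-perfect outcome: (B, c3) with payoffs (15, 13).
For the simultaneous game, intersect best replies.
R's best replies: c1→M; c2→T; c3→B; c4→B; c5→B.
C's best replies: T→c2; M→c3; B→c2.
Only (T, c2) has each player best-responding; Nash payoffs (8, 12).
Sequential outcome (B, c3) differs from the Nash profile (T, c2).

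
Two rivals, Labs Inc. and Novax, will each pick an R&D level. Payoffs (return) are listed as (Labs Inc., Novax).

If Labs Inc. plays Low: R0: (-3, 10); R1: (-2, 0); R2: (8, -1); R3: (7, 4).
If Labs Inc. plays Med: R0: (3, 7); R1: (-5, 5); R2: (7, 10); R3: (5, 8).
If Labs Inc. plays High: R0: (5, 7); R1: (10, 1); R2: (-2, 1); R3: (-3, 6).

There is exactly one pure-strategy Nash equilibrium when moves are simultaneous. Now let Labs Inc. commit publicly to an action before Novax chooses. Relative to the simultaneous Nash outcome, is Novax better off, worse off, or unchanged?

better off

Work backward from Novax's decision.
- Low: Novax compares 10, 0, -1, 4 and picks R0; Labs Inc. would get -3.
- Med: Novax compares 7, 5, 10, 8 and picks R2; Labs Inc. would get 7.
- High: Novax compares 7, 1, 1, 6 and picks R0; Labs Inc. would get 5.
Maximizing over -3, 7, 5, Labs Inc. chooses Med. Subgame-perfect outcome: (Med, R2) with payoffs (7, 10).
Under simultaneous play:
Labs Inc.'s best replies: R0→High; R1→High; R2→Low; R3→Low.
Novax's best replies: Low→R0; Med→R2; High→R0.
The unique mutual best reply is (High, R0), giving (5, 7).
Novax earns 10 sequentially versus 7 at the Nash outcome: better off.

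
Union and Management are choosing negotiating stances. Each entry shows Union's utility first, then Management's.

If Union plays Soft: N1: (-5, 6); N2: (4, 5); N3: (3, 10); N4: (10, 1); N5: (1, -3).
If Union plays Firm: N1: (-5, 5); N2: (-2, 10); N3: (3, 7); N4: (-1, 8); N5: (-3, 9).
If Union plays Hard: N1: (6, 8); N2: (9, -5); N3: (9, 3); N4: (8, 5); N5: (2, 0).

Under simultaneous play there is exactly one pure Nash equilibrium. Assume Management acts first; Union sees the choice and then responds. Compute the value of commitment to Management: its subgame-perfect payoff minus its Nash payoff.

0

Solve by backward induction (Management leads).
- N1 → Union plays Hard (best of -5, -5, 6); Management gets 8.
- N2 → Union plays Hard (best of 4, -2, 9); Management gets -5.
- N3 → Union plays Hard (best of 3, 3, 9); Management gets 3.
- N4 → Union plays Soft (best of 10, -1, 8); Management gets 1.
- N5 → Union plays Hard (best of 1, -3, 2); Management gets 0.
Management's induced payoffs are 8, -5, 3, 1, 0, so Management commits to N1. Subgame-perfect outcome: (Hard, N1) with payoffs (6, 8).
For the simultaneous game, intersect best replies.
Union's best replies: N1→Hard; N2→Hard; N3→Hard; N4→Soft; N5→Hard.
Management's best replies: Soft→N3; Firm→N2; Hard→N1.
Only (Hard, N1) has each player best-responding; Nash payoffs (6, 8).
Management's commitment gain: 8 − 8 = 0.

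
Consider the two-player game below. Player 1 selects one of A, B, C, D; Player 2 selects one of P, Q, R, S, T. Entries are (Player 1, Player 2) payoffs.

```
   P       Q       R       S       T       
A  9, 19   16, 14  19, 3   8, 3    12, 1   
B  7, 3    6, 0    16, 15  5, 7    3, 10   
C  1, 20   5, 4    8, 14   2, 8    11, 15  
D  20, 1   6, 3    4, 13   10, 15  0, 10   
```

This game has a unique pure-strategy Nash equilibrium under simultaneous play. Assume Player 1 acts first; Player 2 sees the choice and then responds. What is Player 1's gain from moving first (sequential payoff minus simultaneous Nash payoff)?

Work backward from Player 2's decision.
- A: Player 2 compares 19, 14, 3, 3, 1 and picks P; Player 1 would get 9.
- B: Player 2 compares 3, 0, 15, 7, 10 and picks R; Player 1 would get 16.
- C: Player 2 compares 20, 4, 14, 8, 15 and picks P; Player 1 would get 1.
- D: Player 2 compares 1, 3, 13, 15, 10 and picks S; Player 1 would get 10.
Maximizing over 9, 16, 1, 10, Player 1 chooses B. Subgame-perfect outcome: (B, R) with payoffs (16, 15).
For the simultaneous game, intersect best replies.
Player 1's best replies: P→D; Q→A; R→A; S→D; T→A.
Player 2's best replies: A→P; B→R; C→P; D→S.
Only (D, S) has each player best-responding; Nash payoffs (10, 15).
Player 1's commitment gain: 16 − 10 = 6.

6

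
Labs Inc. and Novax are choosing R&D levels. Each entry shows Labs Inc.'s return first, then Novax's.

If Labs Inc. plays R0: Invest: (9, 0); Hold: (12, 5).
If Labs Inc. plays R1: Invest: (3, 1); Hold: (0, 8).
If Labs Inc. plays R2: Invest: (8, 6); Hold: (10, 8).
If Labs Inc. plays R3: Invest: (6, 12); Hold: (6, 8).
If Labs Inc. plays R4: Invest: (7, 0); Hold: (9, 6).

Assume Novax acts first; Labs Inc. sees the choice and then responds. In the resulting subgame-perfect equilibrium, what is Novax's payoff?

5

Backward induction with Novax moving first.
- Invest: BR = R0, leader payoff 0.
- Hold: BR = R0, leader payoff 5.
Maximizing over 0, 5, Novax chooses Hold. Subgame-perfect outcome: (R0, Hold) with payoffs (12, 5).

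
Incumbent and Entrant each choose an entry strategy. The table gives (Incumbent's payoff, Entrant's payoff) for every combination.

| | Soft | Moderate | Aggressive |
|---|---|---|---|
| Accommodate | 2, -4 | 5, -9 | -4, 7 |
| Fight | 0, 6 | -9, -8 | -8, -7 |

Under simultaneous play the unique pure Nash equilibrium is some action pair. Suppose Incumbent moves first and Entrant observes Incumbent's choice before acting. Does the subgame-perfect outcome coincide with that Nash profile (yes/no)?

Entrant best-responds to each possible Incumbent move:
- Accommodate → Entrant plays Aggressive (best of -4, -9, 7); Incumbent gets -4.
- Fight → Entrant plays Soft (best of 6, -8, -7); Incumbent gets 0.
Among -4, 0, the best is 0 at Fight. Subgame-perfect outcome: (Fight, Soft) with payoffs (0, 6).
Now find the simultaneous Nash equilibrium.
Incumbent's best replies: Soft→Accommodate; Moderate→Accommodate; Aggressive→Accommodate.
Entrant's best replies: Accommodate→Aggressive; Fight→Soft.
The unique mutual best reply is (Accommodate, Aggressive), giving (-4, 7).
Sequential outcome (Fight, Soft) differs from the Nash profile (Accommodate, Aggressive).

no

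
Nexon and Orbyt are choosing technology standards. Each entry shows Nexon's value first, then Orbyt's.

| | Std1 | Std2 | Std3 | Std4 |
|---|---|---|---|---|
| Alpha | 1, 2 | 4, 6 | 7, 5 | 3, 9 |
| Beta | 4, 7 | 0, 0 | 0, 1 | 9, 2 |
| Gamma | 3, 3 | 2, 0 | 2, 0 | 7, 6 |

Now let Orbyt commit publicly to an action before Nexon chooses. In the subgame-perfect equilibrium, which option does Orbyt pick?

Std1

Backward induction with Orbyt moving first.
- Std1: Nexon compares 1, 4, 3 and picks Beta; Orbyt would get 7.
- Std2: Nexon compares 4, 0, 2 and picks Alpha; Orbyt would get 6.
- Std3: Nexon compares 7, 0, 2 and picks Alpha; Orbyt would get 5.
- Std4: Nexon compares 3, 9, 7 and picks Beta; Orbyt would get 2.
Among 7, 6, 5, 2, the best is 7 at Std1. Subgame-perfect outcome: (Beta, Std1) with payoffs (4, 7).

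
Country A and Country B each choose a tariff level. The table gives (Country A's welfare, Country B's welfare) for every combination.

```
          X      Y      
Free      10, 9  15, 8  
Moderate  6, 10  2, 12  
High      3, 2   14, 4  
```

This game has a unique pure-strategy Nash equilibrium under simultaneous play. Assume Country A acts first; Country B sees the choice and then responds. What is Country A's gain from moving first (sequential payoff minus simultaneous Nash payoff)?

4

Backward induction with Country A moving first.
- Free: BR = X, leader payoff 10.
- Moderate: BR = Y, leader payoff 2.
- High: BR = Y, leader payoff 14.
Country A's induced payoffs are 10, 2, 14, so Country A commits to High. Subgame-perfect outcome: (High, Y) with payoffs (14, 4).
For the simultaneous game, intersect best replies.
Country A's best replies: X→Free; Y→Free.
Country B's best replies: Free→X; Moderate→Y; High→Y.
Only (Free, X) has each player best-responding; Nash payoffs (10, 9).
Country A's commitment gain: 14 − 10 = 4.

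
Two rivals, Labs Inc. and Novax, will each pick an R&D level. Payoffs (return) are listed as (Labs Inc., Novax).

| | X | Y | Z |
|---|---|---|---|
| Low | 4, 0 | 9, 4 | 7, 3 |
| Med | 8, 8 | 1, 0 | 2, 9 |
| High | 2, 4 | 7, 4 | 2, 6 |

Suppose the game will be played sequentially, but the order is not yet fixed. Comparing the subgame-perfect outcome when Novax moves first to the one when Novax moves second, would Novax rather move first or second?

first

If Labs Inc. leads: Novax's best replies are Low→Y, Med→Z, High→Z; Labs Inc.'s induced payoffs 9, 2, 2; outcome (Low, Y), payoffs (9, 4).
If Novax leads: Labs Inc.'s best replies are X→Med, Y→Low, Z→Low; Novax's induced payoffs 8, 4, 3; outcome (Med, X), payoffs (8, 8).
Novax gets 8 moving first and 4 moving second, so Novax prefers to move first.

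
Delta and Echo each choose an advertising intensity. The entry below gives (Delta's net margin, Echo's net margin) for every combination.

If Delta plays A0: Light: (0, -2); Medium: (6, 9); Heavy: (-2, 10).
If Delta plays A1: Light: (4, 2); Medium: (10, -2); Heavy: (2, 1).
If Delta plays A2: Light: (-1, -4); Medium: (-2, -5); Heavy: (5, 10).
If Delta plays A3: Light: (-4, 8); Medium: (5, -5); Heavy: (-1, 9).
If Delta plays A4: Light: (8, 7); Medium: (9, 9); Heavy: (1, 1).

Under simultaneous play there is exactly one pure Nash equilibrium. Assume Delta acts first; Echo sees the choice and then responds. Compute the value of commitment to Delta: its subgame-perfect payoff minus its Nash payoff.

Work backward from Echo's decision.
- A0: BR = Heavy, leader payoff -2.
- A1: BR = Light, leader payoff 4.
- A2: BR = Heavy, leader payoff 5.
- A3: BR = Heavy, leader payoff -1.
- A4: BR = Medium, leader payoff 9.
Delta's induced payoffs are -2, 4, 5, -1, 9, so Delta commits to A4. Subgame-perfect outcome: (A4, Medium) with payoffs (9, 9).
For the simultaneous game, intersect best replies.
Delta's best replies: Light→A4; Medium→A1; Heavy→A2.
Echo's best replies: A0→Heavy; A1→Light; A2→Heavy; A3→Heavy; A4→Medium.
Only (A2, Heavy) has each player best-responding; Nash payoffs (5, 10).
Delta's commitment gain: 9 − 5 = 4.

4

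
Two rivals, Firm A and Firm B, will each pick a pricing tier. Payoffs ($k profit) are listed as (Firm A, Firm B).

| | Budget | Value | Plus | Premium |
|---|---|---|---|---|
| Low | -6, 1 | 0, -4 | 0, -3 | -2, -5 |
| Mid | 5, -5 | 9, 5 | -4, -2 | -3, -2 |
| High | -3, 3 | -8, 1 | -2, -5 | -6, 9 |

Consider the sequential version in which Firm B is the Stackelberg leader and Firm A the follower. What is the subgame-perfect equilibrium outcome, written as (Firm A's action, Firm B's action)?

(Mid, Value)

Firm A best-responds to each possible Firm B move:
- Budget: Firm A compares -6, 5, -3 and picks Mid; Firm B would get -5.
- Value: Firm A compares 0, 9, -8 and picks Mid; Firm B would get 5.
- Plus: Firm A compares 0, -4, -2 and picks Low; Firm B would get -3.
- Premium: Firm A compares -2, -3, -6 and picks Low; Firm B would get -5.
Maximizing over -5, 5, -3, -5, Firm B chooses Value. Subgame-perfect outcome: (Mid, Value) with payoffs (9, 5).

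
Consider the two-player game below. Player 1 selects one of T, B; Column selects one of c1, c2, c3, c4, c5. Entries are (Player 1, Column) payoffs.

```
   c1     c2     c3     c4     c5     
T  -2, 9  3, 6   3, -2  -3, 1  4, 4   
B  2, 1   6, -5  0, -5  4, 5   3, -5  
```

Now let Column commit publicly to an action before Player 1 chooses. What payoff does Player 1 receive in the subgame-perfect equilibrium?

4

Work backward from Player 1's decision.
- c1: BR = B, leader payoff 1.
- c2: BR = B, leader payoff -5.
- c3: BR = T, leader payoff -2.
- c4: BR = B, leader payoff 5.
- c5: BR = T, leader payoff 4.
Column's induced payoffs are 1, -5, -2, 5, 4, so Column commits to c4. Subgame-perfect outcome: (B, c4) with payoffs (4, 5).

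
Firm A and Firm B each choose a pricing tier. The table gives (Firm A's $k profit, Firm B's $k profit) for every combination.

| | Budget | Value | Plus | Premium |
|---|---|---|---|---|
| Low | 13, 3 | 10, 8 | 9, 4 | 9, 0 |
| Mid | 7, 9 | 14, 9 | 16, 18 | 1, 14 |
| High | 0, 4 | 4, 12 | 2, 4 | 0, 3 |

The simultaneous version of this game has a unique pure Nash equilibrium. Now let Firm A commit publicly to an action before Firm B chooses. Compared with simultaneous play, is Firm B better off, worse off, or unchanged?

unchanged

Firm B best-responds to each possible Firm A move:
- Low: Firm B compares 3, 8, 4, 0 and picks Value; Firm A would get 10.
- Mid: Firm B compares 9, 9, 18, 14 and picks Plus; Firm A would get 16.
- High: Firm B compares 4, 12, 4, 3 and picks Value; Firm A would get 4.
Firm A's induced payoffs are 10, 16, 4, so Firm A commits to Mid. Subgame-perfect outcome: (Mid, Plus) with payoffs (16, 18).
For the simultaneous game, intersect best replies.
Firm A's best replies: Budget→Low; Value→Mid; Plus→Mid; Premium→Low.
Firm B's best replies: Low→Value; Mid→Plus; High→Value.
The unique mutual best reply is (Mid, Plus), giving (16, 18).
Firm B earns 18 sequentially versus 18 at the Nash outcome: unchanged.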